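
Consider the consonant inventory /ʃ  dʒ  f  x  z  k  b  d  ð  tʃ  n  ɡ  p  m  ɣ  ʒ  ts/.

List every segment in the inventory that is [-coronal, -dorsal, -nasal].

f, b, p

Eliminate segments failing any feature: /ʃ, dʒ, z, d, ð, tʃ, n, ʒ, ts/ are [+coronal]; /x, k, ɡ, ɣ/ are [+dorsal]; /m/ is [+nasal]. The remaining /f, b, p/ satisfy [-coronal], [-dorsal], [-nasal].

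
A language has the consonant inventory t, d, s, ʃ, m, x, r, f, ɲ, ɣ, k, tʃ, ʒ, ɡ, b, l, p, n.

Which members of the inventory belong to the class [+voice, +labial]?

m, b

Eliminate segments failing any feature: /t, s, ʃ, x, f, k, tʃ, p/ are [-voice]; /d, r, ɲ, ɣ, ʒ, ɡ, l, n/ are [-labial]. The remaining /m, b/ satisfy [+voice], [+labial].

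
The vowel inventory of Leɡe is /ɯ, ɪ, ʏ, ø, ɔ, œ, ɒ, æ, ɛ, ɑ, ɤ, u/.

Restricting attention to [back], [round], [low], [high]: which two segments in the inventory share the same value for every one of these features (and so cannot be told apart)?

œ, ø

On the given features, /œ/ and /ø/ have an identical profile: [−back], [+round], [−low], [−high]. No other two segments in the inventory coincide on all 4 features. (They do differ in [tense], which is not among the given features.)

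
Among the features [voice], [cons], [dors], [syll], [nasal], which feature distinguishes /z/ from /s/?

/z/ is the voiced alveolar fricative and /s/ is the voiceless alveolar fricative. Both are [+consonantal], [-dorsal], [-syllabic], [-nasal]. /z/ is [+voice] while /s/ is [-voice], so the distinguishing feature is [voice].

[voice]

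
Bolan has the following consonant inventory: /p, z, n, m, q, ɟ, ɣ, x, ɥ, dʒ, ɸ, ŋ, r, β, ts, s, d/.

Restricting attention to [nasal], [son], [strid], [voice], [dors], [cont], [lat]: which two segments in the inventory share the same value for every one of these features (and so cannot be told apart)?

m, n

/m/ (bilabial nasal) and /n/ (alveolar nasal) are both [+nasal], [+sonorant], [−strident], [+voice], [−dorsal], [−continuant], [−lateral], so none of the listed features separates them. (They do differ in [labial] and [coronal], which are not among the given features.) Every other pair in the inventory differs on at least one listed feature.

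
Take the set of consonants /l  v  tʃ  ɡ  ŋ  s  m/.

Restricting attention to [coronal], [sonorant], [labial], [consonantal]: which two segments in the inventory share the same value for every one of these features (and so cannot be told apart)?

tʃ, s

/tʃ/ (voiceless postalveolar affricate) and /s/ (voiceless alveolar fricative) are both [+coronal], [−sonorant], [−labial], [+consonantal], so none of the listed features separates them. (They do differ in [continuant], [anterior] and [distributed], which are not among the given features.) Every other pair in the inventory differs on at least one listed feature.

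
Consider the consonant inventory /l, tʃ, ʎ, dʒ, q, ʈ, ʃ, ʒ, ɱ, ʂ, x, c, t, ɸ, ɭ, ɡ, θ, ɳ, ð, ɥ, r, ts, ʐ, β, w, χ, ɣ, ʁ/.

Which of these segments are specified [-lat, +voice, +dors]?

ɡ, ɥ, w, ɣ, ʁ

The [-lateral] segments are /tʃ, dʒ, q, ʈ, ʃ, ʒ, ɱ, ʂ, x, c, t, ɸ, ɡ, θ, ɳ, ð, ɥ, r, ts, ʐ, β, w, χ, ɣ, ʁ/.
Of those, [+voice] gives /dʒ, ʒ, ɱ, ɡ, ɳ, ð, ɥ, r, ʐ, β, w, ɣ, ʁ/.
Within that set, [+dorsal] leaves /ɡ, ɥ, w, ɣ, ʁ/.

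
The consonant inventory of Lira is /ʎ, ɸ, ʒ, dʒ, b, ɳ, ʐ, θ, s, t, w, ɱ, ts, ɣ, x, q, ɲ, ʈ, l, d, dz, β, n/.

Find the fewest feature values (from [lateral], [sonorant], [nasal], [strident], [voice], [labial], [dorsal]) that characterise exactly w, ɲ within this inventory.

Every target segment is [+sonorant], [-lateral], [+dorsal]; each remaining inventory member fails at least one of these. Each conjunct is needed — [-lateral, +dorsal] alone would also admit /ɣ, x, q/; [+sonorant, +dorsal] alone would also admit /ʎ/; [+sonorant, -lateral] alone would also admit /ɳ, ɱ, n/ — and no other combination of two listed features has exactly this extension, so three is the minimum.

[+sonorant, -lateral, +dorsal]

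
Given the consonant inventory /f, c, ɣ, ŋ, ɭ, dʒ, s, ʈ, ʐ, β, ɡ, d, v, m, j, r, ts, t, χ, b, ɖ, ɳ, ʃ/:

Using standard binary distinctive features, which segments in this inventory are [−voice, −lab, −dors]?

The [−voice] segments are /f, c, s, ʈ, ts, t, χ, ʃ/.
Of those, [−labial] gives /c, s, ʈ, ts, t, χ, ʃ/.
Within that set, [−dorsal] leaves /s, ʈ, ts, t, ʃ/.

s, ʈ, ts, t, ʃ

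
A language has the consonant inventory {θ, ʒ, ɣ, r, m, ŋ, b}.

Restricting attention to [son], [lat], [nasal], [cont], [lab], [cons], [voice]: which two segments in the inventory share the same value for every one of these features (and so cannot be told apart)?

On the given features, /ʒ/ and /ɣ/ have an identical profile: [−sonorant], [−lateral], [−nasal], [+continuant], [−labial], [+consonantal], [+voice]. No other two segments in the inventory coincide on all 7 features. (They do differ in [strident], [coronal] and [dorsal], which are not among the given features.)

ʒ, ɣ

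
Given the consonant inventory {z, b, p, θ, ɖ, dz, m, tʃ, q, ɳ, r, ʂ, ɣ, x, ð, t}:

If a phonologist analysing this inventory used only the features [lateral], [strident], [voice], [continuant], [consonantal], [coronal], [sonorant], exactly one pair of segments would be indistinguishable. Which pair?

Both /p/ and /q/ are [−lateral], [−strident], [−voice], [−continuant], [+consonantal], [−coronal], [−sonorant]. Since the list omits [labial] and [dorsal] — which do distinguish the voiceless bilabial stop from the voiceless uvular stop — this pair collapses; all other pairs remain distinct.

p, q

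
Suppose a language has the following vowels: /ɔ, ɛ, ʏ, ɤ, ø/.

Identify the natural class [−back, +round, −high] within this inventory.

Checking each segment against [−back], [+round], [−high]: /ø/ (mid front rounded tense vowel) satisfies every feature; every other segment in the inventory fails at least one.

ø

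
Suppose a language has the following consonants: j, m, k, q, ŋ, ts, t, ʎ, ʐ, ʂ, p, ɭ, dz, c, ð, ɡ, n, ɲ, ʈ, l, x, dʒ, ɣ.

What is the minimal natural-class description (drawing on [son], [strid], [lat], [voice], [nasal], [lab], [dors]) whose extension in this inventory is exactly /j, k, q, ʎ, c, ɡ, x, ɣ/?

/j, k, q, ʎ, c, ɡ, x, ɣ/ are all [−nasal], [+dorsal], and no other segment in the inventory matches both values. Dropping any one of them over-generates: [+dorsal] alone would also admit /ŋ, ɲ/; [−nasal] alone would also admit /ts, t, ʐ, ʂ, …/. No other single listed feature picks out exactly this set either, so fewer than two features will not do.

[−nasal, +dors]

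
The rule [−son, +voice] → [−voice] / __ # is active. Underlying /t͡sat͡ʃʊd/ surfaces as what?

The only segment in the rule's environment that also matches [−son, +voice] is /d/. Applying [−voice] turns the voiced alveolar stop into /t/ (voiceless alveolar stop), giving [t͡sat͡ʃʊt].

[t͡sat͡ʃʊt]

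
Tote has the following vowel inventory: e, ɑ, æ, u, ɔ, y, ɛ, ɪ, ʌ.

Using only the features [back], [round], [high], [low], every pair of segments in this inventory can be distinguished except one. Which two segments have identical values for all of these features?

Both /ɛ/ and /e/ are [−back], [−round], [−high], [−low]. Since the list omits [tense] — which does distinguish the mid front unrounded lax vowel from the mid front unrounded tense vowel — this pair collapses; all other pairs remain distinct.

ɛ, e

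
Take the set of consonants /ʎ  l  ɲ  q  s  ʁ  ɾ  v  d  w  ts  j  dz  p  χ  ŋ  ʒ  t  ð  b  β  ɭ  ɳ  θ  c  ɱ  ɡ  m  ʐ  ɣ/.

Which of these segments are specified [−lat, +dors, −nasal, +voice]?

Checking each segment against [−lateral], [+dorsal], [−nasal], [+voice]: /ʁ/ (voiced uvular fricative), /w/ (labial-velar glide), /j/ (palatal glide), /ɡ/ (voiced velar stop), /ɣ/ (voiced velar fricative) satisfy every feature; every other segment in the inventory fails at least one.

ʁ, w, j, ɡ, ɣ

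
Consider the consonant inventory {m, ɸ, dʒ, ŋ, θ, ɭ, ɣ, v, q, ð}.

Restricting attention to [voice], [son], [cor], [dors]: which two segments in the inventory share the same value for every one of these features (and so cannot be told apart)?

ð, dʒ

Both /ð/ and /dʒ/ are [+voice], [−sonorant], [+coronal], [−dorsal]. Since the list omits [continuant], [strident] and [anterior] — which do distinguish the voiced dental fricative from the voiced postalveolar affricate — this pair collapses; all other pairs remain distinct.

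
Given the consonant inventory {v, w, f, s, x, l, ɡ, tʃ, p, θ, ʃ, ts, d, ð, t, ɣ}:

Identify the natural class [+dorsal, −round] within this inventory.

x, ɡ, ɣ

Checking each segment against [+dorsal], [−round]: /x/ (voiceless velar fricative), /ɡ/ (voiced velar stop), /ɣ/ (voiced velar fricative) satisfy every feature; every other segment in the inventory fails at least one.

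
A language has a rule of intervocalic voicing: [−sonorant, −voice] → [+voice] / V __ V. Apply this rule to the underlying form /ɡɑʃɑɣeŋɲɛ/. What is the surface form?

[ɡɑʒɑɣeŋɲɛ]

Only /ʃ/ occurs between two vowels (/ɑ/ __ /ɑ/) and matches the structural description. It is a voiceless postalveolar fricative, so [−sonorant, −voice] holds; changing it to [+voice] with all other features held fixed yields /ʒ/ (voiced postalveolar fricative). No other segment meets both the structural description and the environment, so the output is [ɡɑʒɑɣeŋɲɛ].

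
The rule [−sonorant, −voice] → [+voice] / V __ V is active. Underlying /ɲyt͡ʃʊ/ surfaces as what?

Only /t͡ʃ/ occurs between two vowels (/y/ __ /ʊ/) and matches the structural description. It is a voiceless postalveolar affricate, so [−sonorant, −voice] holds; changing it to [+voice] with all other features held fixed yields /d͡ʒ/ (voiced postalveolar affricate). No other segment meets both the structural description and the environment, so the output is [ɲyd͡ʒʊ].

[ɲyd͡ʒʊ]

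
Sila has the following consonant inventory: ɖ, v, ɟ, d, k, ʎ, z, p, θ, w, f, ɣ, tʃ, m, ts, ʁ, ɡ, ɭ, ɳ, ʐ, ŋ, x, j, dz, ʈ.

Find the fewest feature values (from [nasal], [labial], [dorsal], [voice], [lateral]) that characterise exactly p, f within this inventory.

/p, f/ are all [-voice], [+labial], and no other segment in the inventory matches both values. Dropping any one of them over-generates: [+labial] alone would also admit /v, w, m/; [-voice] alone would also admit /k, θ, tʃ, ts, …/. No other single listed feature picks out exactly this set either, so fewer than two features will not do.

[-voice, +labial]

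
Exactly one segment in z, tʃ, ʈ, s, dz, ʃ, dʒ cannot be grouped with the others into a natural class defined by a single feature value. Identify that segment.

ʈ

The remaining segments after removing /ʈ/ share [+strident]; /ʈ/ (voiceless retroflex stop) is [-strident]. For every other candidate removal, the leftover set fails to share any single feature value that the removed segment lacks.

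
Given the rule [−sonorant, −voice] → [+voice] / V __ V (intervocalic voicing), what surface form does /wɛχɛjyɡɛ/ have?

[wɛʁɛjyɡɛ]

The only segment in the rule's environment that also matches [−sonorant, −voice] is /χ/. Applying [+voice] turns the voiceless uvular fricative into /ʁ/ (voiced uvular fricative), giving [wɛʁɛjyɡɛ].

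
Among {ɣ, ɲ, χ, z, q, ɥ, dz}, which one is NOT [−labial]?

ɥ

/q, z, dz, ɲ, ɣ, χ/ are all [−labial]; /ɥ/ (labial-palatal glide) is [+labial].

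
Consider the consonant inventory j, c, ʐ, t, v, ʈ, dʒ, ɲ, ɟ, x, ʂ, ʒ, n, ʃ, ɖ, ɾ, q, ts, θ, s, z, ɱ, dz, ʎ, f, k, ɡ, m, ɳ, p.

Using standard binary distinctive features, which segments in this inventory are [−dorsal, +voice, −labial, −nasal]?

ʐ, dʒ, ʒ, ɖ, ɾ, z, dz

Checking each segment against [−dorsal], [+voice], [−labial], [−nasal]: /ʐ/ (voiced retroflex fricative), /dʒ/ (voiced postalveolar affricate), /ʒ/ (voiced postalveolar fricative), /ɖ/ (voiced retroflex stop), /ɾ/ (alveolar tap), /z/ (voiced alveolar fricative), among others, satisfy every feature; every other segment in the inventory fails at least one.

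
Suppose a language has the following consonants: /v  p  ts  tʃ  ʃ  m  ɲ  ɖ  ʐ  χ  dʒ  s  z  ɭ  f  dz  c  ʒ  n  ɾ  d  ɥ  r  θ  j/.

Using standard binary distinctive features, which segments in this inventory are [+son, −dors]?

m, ɭ, n, ɾ, r

Among the inventory, the [+sonorant] segments are /m, ɲ, ɭ, n, ɾ, ɥ, r, j/.
Intersecting with [−dorsal] leaves /m, ɭ, n, ɾ, r/.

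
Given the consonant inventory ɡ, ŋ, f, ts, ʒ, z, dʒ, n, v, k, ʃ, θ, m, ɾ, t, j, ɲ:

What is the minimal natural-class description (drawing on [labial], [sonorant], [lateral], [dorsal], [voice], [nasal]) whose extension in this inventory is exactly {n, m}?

/n, m/ are all [+nasal], [-dorsal], and no other segment in the inventory matches both values. Dropping any one of them over-generates: [-dorsal] alone would also admit /f, ts, ʒ, z, …/; [+nasal] alone would also admit /ŋ, ɲ/. No other single listed feature picks out exactly this set either, so fewer than two features will not do.

[+nasal, -dorsal]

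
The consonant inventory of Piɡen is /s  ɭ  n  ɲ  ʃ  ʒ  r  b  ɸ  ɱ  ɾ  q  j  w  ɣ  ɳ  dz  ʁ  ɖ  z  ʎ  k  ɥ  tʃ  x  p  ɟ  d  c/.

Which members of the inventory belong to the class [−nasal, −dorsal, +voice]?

ɭ, ʒ, r, b, ɾ, dz, ɖ, z, d

Eliminate segments failing any feature: /s, ʃ, ɸ, tʃ, p/ are [−voice]; /n, ɲ, ɱ, ɳ/ are [+nasal]; /q, j, w, ɣ, ʁ, ʎ, k, ɥ, x, ɟ, c/ are [+dorsal]. The remaining /ɭ, ʒ, r, b, ɾ, dz, ɖ, z, d/ satisfy [−nasal], [−dorsal], [+voice].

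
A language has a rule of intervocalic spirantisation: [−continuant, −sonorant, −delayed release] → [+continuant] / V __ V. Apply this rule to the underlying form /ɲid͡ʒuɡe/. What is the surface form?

The only segment in the rule's environment that also matches [−continuant, −sonorant, −delayed release] is /ɡ/. Applying [+continuant] turns the voiced velar stop into /ɣ/ (voiced velar fricative), giving [ɲid͡ʒuɣe].

[ɲid͡ʒuɣe]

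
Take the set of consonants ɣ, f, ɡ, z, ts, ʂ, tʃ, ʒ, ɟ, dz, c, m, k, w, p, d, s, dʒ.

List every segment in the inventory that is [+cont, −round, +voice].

ɣ, z, ʒ

Eliminate segments failing any feature: /f, ʂ, s/ are [−voice]; /ɡ, ts, tʃ, ɟ, dz, c, m, k, p, d, dʒ/ are [−continuant]; /w/ is [+round]. The remaining /ɣ, z, ʒ/ satisfy [+continuant], [−round], [+voice].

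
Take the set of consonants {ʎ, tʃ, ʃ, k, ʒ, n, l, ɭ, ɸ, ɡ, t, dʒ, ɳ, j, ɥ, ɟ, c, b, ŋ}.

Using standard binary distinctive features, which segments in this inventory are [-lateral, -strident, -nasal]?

First, the [-lateral] segments are /tʃ, ʃ, k, ʒ, n, ɸ, ɡ, t, dʒ, ɳ, j, ɥ, ɟ, c, b, ŋ/.
Then [-strident] gives /k, n, ɸ, ɡ, t, ɳ, j, ɥ, ɟ, c, b, ŋ/.
Among these, [-nasal] leaves /k, ɸ, ɡ, t, j, ɥ, ɟ, c, b/.

k, ɸ, ɡ, t, j, ɥ, ɟ, c, b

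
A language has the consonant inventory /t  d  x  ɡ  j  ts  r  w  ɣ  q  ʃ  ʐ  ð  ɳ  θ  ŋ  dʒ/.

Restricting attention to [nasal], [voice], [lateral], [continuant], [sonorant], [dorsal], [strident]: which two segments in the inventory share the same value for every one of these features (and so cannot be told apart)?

/w/ (labial-velar glide) and /j/ (palatal glide) are both [−nasal], [+voice], [−lateral], [+continuant], [+sonorant], [+dorsal], [−strident], so none of the listed features separates them. (They do differ in [labial], [round] and [back], which are not among the given features.) Every other pair in the inventory differs on at least one listed feature.

w, j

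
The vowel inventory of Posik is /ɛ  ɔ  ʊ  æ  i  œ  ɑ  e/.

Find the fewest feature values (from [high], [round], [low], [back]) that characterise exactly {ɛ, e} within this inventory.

[−high, −low, −round]

The class [−high], [−low], [−round] has exactly /ɛ, e/ as its extension in this inventory. No smaller conjunction from the listed features achieves this: [−low, −round] alone would also admit /i/; [−high, −round] alone would also admit /æ, ɑ/; [−high, −low] alone would also admit /ɔ, œ/; and checking the remaining two-feature bundles turns up none with this extension.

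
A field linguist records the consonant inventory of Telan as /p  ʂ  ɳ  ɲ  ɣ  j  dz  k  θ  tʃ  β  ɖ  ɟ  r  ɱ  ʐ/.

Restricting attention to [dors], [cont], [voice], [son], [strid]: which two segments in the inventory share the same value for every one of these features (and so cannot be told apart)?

On the given features, /ɳ/ and /ɱ/ have an identical profile: [−dorsal], [−continuant], [+voice], [+sonorant], [−strident]. No other two segments in the inventory coincide on all 5 features. (They do differ in [labial] and [coronal], which are not among the given features.)

ɳ, ɱ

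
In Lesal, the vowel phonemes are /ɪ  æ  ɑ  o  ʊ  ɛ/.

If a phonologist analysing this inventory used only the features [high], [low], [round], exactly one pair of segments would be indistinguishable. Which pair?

æ, ɑ

/æ/ (low front unrounded vowel) and /ɑ/ (low back unrounded vowel) are both [-high], [+low], [-round], so none of the listed features separates them. (They do differ in [back], which is not among the given features.) Every other pair in the inventory differs on at least one listed feature.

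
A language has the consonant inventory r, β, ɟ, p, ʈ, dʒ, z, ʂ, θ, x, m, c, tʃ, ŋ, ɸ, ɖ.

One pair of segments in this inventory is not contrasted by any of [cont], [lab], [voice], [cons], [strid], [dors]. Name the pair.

Both /ŋ/ and /ɟ/ are [−continuant], [−labial], [+voice], [+consonantal], [−strident], [+dorsal]. Since the list omits [sonorant], [nasal] and [back] — which do distinguish the velar nasal from the voiced palatal stop — this pair collapses; all other pairs remain distinct.

ŋ, ɟ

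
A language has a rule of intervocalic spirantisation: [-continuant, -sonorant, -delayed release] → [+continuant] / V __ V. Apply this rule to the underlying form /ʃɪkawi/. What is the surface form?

[ʃɪxawi]

Only /k/ occurs between two vowels (/ɪ/ __ /a/) and matches the structural description. It is a voiceless velar stop, so [-continuant, -sonorant, -delayed release] holds; changing it to [+continuant] with all other features held fixed yields /x/ (voiceless velar fricative). No other segment meets both the structural description and the environment, so the output is [ʃɪxawi].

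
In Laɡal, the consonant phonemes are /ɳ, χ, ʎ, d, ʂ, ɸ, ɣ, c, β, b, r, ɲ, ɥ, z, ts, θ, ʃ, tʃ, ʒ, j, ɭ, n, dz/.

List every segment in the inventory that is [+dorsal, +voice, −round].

ʎ, ɣ, ɲ, j

The [+dorsal] segments are /χ, ʎ, ɣ, c, ɲ, ɥ, j/.
Of those, [+voice] gives /ʎ, ɣ, ɲ, ɥ, j/.
Then [−round] leaves /ʎ, ɣ, ɲ, j/.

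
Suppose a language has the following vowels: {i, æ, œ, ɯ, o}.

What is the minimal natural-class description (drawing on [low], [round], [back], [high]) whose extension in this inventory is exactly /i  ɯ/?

/i, ɯ/ are exactly the [+high] segments in the inventory, so a single feature suffices.

[+high]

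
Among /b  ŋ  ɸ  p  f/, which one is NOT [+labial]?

ŋ

/ŋ/ is the velar nasal, which is [-labial]; the rest — /f, p, b, ɸ/ — are [+labial].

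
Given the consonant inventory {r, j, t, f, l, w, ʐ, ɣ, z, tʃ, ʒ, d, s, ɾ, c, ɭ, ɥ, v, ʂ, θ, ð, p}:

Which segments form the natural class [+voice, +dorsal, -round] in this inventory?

Checking each segment against [+voice], [+dorsal], [-round]: /j/ (palatal glide), /ɣ/ (voiced velar fricative) satisfy every feature; every other segment in the inventory fails at least one.

j, ɣ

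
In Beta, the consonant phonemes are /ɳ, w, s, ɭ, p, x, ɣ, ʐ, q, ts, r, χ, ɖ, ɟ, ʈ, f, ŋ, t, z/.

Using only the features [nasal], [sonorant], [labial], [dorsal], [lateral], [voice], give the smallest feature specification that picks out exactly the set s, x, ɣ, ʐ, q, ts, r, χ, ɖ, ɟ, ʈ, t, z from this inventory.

The class [−nasal], [−lateral], [−labial] has exactly /s, x, ɣ, ʐ, q, ts, r, χ, ɖ, ɟ, ʈ, t, z/ as its extension in this inventory. No smaller conjunction from the listed features achieves this: [−lateral, −labial] alone would also admit /ɳ, ŋ/; [−nasal, −labial] alone would also admit /ɭ/; [−nasal, −lateral] alone would also admit /w, p, f/; and checking the remaining two-feature bundles turns up none with this extension.

[−nasal, −lateral, −labial]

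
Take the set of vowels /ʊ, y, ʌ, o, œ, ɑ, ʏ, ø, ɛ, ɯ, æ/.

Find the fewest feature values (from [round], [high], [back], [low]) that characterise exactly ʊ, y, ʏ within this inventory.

[+high, +round]

Every target segment is [+high], [+round]; each remaining inventory member fails at least one of these. Each conjunct is needed — [+round] alone would also admit /o, œ, ø/; [+high] alone would also admit /ɯ/ — and no other single listed feature has exactly this extension, so two is the minimum.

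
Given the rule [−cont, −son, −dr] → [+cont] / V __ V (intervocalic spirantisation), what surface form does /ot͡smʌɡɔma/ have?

The only segment in the rule's environment that also matches [−cont, −son, −dr] is /ɡ/. Applying [+continuant] turns the voiced velar stop into /ɣ/ (voiced velar fricative), giving [ot͡smʌɣɔma].

[ot͡smʌɣɔma]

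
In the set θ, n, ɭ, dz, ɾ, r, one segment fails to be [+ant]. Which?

/ɾ, n, θ, dz, r/ are all [+anterior]; /ɭ/ (retroflex lateral approximant) is [-anterior].

ɭ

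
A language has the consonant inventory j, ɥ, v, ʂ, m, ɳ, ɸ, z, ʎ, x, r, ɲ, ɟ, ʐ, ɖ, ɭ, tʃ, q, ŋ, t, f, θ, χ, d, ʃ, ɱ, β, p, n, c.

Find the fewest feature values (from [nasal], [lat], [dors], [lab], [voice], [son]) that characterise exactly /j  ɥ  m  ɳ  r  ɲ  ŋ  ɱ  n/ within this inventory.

[+son, -lat]

The class [+sonorant], [-lateral] has exactly /j, ɥ, m, ɳ, r, ɲ, ŋ, ɱ, n/ as its extension in this inventory. No smaller conjunction from the listed features achieves this: [-lateral] alone would also admit /v, ʂ, ɸ, z, …/; [+sonorant] alone would also admit /ʎ, ɭ/; and checking the remaining single features turns up none with this extension.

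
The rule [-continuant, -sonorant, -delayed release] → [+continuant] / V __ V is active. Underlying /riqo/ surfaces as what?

/q/ satisfies [-continuant, -sonorant, -delayed release] and sits in V __ V. The [+continuant] counterpart of the voiceless uvular stop is /χ/. Other segments in /riqo/ either fail the structural description or are not in the environment, so the surface form is [riχo].

[riχo]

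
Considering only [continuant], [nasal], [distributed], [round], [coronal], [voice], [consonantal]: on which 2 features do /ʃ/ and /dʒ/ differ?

[voice], [continuant]

/ʃ/ (voiceless postalveolar fricative) and /dʒ/ (voiced postalveolar affricate) agree on [−nasal], [+distributed], [−round], [+coronal], [+consonantal]. They differ on [voice] (/ʃ/ [−], /dʒ/ [+]), [continuant] (/ʃ/ [+], /dʒ/ [−]).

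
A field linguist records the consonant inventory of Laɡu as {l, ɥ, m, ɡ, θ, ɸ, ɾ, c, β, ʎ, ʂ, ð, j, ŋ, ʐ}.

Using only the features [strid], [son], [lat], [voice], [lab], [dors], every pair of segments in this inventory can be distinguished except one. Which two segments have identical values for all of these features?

On the given features, /j/ and /ŋ/ have an identical profile: [−strident], [+sonorant], [−lateral], [+voice], [−labial], [+dorsal]. No other two segments in the inventory coincide on all 6 features. (They do differ in [nasal], [continuant] and [back], which are not among the given features.)

j, ŋ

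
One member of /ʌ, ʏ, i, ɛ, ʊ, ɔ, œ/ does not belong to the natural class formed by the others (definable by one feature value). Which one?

/ʊ, ɛ, ʌ, œ, ʏ, ɔ/ are all [-tense], but /i/ (high front unrounded tense vowel) is [+tense]. No other single segment can be removed to leave a set sharing one feature value that the removed segment lacks, so /i/ is the odd one out.

i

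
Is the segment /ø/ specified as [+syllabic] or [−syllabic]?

[+syllabic]

/ø/ is the mid front rounded tense vowel. The feature [syllabic] marks segments able to form a syllable nucleus; /ø/ has this property, so it is [+syllabic].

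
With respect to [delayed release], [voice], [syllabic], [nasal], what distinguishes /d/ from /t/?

[voice]

/d/ is the voiced alveolar stop and /t/ is the voiceless alveolar stop. Both are [−delayed release], [−syllabic], [−nasal]. /d/ is [+voice] while /t/ is [−voice], so the distinguishing feature is [voice].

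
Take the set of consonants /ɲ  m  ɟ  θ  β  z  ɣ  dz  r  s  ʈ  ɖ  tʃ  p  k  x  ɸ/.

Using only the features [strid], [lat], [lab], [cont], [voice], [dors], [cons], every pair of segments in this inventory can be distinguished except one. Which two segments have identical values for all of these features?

ɲ, ɟ

/ɲ/ (palatal nasal) and /ɟ/ (voiced palatal stop) are both [−strident], [−lateral], [−labial], [−continuant], [+voice], [+dorsal], [+consonantal], so none of the listed features separates them. (They do differ in [sonorant] and [nasal], which are not among the given features.) Every other pair in the inventory differs on at least one listed feature.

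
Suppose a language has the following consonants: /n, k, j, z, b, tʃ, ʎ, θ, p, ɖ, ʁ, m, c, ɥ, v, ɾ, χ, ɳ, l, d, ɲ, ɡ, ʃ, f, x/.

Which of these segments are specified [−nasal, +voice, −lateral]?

Eliminate segments failing any feature: /n, m, ɳ, ɲ/ are [+nasal]; /k, tʃ, θ, p, c, χ, ʃ, f, x/ are [−voice]; /ʎ, l/ are [+lateral]. The remaining /j, z, b, ɖ, ʁ, ɥ, v, ɾ, d, ɡ/ satisfy [−nasal], [+voice], [−lateral].

j, z, b, ɖ, ʁ, ɥ, v, ɾ, d, ɡ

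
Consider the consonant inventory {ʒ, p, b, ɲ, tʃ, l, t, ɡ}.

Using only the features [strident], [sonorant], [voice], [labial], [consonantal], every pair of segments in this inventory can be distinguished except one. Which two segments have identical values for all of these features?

/ɲ/ (palatal nasal) and /l/ (alveolar lateral approximant) are both [−strident], [+sonorant], [+voice], [−labial], [+consonantal], so none of the listed features separates them. (They do differ in [nasal], [lateral] and [dorsal], which are not among the given features.) Every other pair in the inventory differs on at least one listed feature.

ɲ, l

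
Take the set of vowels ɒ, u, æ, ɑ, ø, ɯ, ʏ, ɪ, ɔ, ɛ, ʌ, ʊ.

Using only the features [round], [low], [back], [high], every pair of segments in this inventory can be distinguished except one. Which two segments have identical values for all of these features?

/ʊ/ (high back rounded lax vowel) and /u/ (high back rounded tense vowel) are both [+round], [−low], [+back], [+high], so none of the listed features separates them. (They do differ in [tense], which is not among the given features.) Every other pair in the inventory differs on at least one listed feature.

ʊ, u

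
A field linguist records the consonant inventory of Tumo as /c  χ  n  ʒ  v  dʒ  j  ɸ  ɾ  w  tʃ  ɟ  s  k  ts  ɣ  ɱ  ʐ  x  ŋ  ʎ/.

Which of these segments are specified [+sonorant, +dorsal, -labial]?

First, the [+sonorant] segments are /n, j, ɾ, w, ɱ, ŋ, ʎ/.
Of those, [+dorsal] gives /j, w, ŋ, ʎ/.
Among these, [-labial] leaves /j, ŋ, ʎ/.

j, ŋ, ʎ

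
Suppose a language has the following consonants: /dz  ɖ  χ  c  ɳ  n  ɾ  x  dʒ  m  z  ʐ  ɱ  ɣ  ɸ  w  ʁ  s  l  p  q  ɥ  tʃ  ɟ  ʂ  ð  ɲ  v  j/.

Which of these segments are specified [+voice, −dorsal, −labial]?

Checking each segment against [+voice], [−dorsal], [−labial]: /dz/ (voiced alveolar affricate), /ɖ/ (voiced retroflex stop), /ɳ/ (retroflex nasal), /n/ (alveolar nasal), /ɾ/ (alveolar tap), /dʒ/ (voiced postalveolar affricate), among others, satisfy every feature; every other segment in the inventory fails at least one.

dz, ɖ, ɳ, n, ɾ, dʒ, z, ʐ, l, ð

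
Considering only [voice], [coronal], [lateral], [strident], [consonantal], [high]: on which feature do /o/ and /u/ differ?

[high]

/o/ is the mid back rounded tense vowel and /u/ is the high back rounded tense vowel. Both are [+voice], [-coronal], [-lateral], [-strident], [-consonantal]. /o/ is [-high] while /u/ is [+high], so the distinguishing feature is [high].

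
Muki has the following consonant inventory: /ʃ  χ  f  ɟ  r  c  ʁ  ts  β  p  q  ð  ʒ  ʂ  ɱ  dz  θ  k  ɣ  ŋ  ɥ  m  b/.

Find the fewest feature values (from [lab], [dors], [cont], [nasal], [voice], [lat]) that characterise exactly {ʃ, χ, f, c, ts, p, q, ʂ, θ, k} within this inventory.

[-voice]

/ʃ, χ, f, c, ts, p, q, ʂ, θ, k/ are exactly the [-voice] segments in the inventory, so a single feature suffices.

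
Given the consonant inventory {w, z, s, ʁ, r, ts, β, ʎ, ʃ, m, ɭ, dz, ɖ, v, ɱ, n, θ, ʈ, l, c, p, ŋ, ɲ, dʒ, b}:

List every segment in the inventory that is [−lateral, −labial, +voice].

z, ʁ, r, dz, ɖ, n, ŋ, ɲ, dʒ

Among the inventory, the [−lateral] segments are /w, z, s, ʁ, r, ts, β, ʃ, m, dz, ɖ, v, ɱ, n, θ, ʈ, c, p, ŋ, ɲ, dʒ, b/.
Then [−labial] gives /z, s, ʁ, r, ts, ʃ, dz, ɖ, n, θ, ʈ, c, ŋ, ɲ, dʒ/.
Within that set, [+voice] leaves /z, ʁ, r, dz, ɖ, n, ŋ, ɲ, dʒ/.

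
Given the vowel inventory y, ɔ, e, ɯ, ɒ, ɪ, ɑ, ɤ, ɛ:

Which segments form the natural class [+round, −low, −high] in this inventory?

Checking each segment against [+round], [−low], [−high]: /ɔ/ (mid back rounded lax vowel) satisfies every feature; every other segment in the inventory fails at least one.

ɔ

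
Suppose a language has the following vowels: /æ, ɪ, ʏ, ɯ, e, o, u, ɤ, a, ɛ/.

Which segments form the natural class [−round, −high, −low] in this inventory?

e, ɤ, ɛ

The [−round] segments are /æ, ɪ, ɯ, e, ɤ, a, ɛ/.
Then [−high] gives /æ, e, ɤ, a, ɛ/.
Then [−low] leaves /e, ɤ, ɛ/.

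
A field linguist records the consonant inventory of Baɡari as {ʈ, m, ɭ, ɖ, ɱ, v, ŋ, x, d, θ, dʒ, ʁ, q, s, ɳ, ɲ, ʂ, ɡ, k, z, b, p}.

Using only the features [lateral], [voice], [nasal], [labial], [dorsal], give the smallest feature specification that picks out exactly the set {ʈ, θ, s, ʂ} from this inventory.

[-voice, -labial, -dorsal]

/ʈ, θ, s, ʂ/ are all [-voice], [-labial], [-dorsal], and no other segment in the inventory matches all three values. Dropping any one of them over-generates: [-labial, -dorsal] alone would also admit /ɭ, ɖ, d, dʒ, …/; [-voice, -dorsal] alone would also admit /p/; [-voice, -labial] alone would also admit /x, q, k/. No other combination of two listed features picks out exactly this set either, so fewer than three features will not do.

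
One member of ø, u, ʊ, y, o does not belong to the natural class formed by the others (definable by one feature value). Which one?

/y, o, u, ø/ are all [+tense], but /ʊ/ (high back rounded lax vowel) is [−tense]. No other single segment can be removed to leave a set sharing one feature value that the removed segment lacks, so /ʊ/ is the odd one out.

ʊ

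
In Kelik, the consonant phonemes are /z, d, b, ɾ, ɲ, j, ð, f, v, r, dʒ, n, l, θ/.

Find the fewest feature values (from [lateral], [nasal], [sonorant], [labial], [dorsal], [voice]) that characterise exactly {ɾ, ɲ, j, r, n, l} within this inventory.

/ɾ, ɲ, j, r, n, l/ are exactly the [+sonorant] segments in the inventory, so a single feature suffices.

[+sonorant]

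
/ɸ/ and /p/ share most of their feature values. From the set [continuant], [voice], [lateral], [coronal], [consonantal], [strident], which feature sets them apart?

[continuant]

/ɸ/ is the voiceless bilabial fricative and /p/ is the voiceless bilabial stop. Both are [−voice], [−lateral], [−coronal], [+consonantal], [−strident]. /ɸ/ is [+continuant] while /p/ is [−continuant], so the distinguishing feature is [continuant].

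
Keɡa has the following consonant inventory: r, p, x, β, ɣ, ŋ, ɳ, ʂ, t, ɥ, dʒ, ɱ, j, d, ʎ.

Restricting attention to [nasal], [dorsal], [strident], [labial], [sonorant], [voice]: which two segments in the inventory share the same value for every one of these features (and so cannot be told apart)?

j, ʎ

On the given features, /j/ and /ʎ/ have an identical profile: [−nasal], [+dorsal], [−strident], [−labial], [+sonorant], [+voice]. No other two segments in the inventory coincide on all 6 features. (They do differ in [lateral], which is not among the given features.)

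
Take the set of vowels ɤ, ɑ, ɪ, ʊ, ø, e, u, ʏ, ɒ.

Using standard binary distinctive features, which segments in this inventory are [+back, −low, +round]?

ʊ, u

Checking each segment against [+back], [−low], [+round]: /ʊ/ (high back rounded lax vowel), /u/ (high back rounded tense vowel) satisfy every feature; every other segment in the inventory fails at least one.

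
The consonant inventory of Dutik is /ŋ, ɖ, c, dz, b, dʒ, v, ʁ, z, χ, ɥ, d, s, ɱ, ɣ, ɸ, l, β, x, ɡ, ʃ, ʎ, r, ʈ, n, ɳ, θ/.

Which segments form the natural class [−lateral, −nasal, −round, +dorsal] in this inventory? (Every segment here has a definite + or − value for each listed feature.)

Eliminate segments failing any feature: /ŋ, ɱ, n, ɳ/ are [+nasal]; /ɖ, dz, b, dʒ, v, z, d, s, ɸ, β, ʃ, r, ʈ, θ/ are [−dorsal]; /ɥ/ is [+round]; /l, ʎ/ are [+lateral]. The remaining /c, ʁ, χ, ɣ, x, ɡ/ satisfy [−lateral], [−nasal], [−round], [+dorsal].

c, ʁ, χ, ɣ, x, ɡ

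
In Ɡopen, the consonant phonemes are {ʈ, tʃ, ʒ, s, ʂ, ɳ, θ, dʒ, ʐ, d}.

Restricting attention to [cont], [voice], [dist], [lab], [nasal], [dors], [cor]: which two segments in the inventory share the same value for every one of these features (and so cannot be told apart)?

Both /s/ and /ʂ/ are [+continuant], [−voice], [−distributed], [−labial], [−nasal], [−dorsal], [+coronal]. Since the list omits [anterior] — which does distinguish the voiceless alveolar fricative from the voiceless retroflex fricative — this pair collapses; all other pairs remain distinct.

s, ʂ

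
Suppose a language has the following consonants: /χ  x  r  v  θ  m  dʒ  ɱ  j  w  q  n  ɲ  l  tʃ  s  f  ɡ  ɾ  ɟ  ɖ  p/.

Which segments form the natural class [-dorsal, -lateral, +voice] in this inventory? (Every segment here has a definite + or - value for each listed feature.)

Checking each segment against [-dorsal], [-lateral], [+voice]: /r/ (alveolar trill), /v/ (voiced labiodental fricative), /m/ (bilabial nasal), /dʒ/ (voiced postalveolar affricate), /ɱ/ (labiodental nasal), /n/ (alveolar nasal), among others, satisfy every feature; every other segment in the inventory fails at least one.

r, v, m, dʒ, ɱ, n, ɾ, ɖ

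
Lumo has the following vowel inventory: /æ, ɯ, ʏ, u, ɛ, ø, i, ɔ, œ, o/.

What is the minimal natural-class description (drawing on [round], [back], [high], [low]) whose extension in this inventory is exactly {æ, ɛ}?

The class [-high], [-round] has exactly /æ, ɛ/ as its extension in this inventory. No smaller conjunction from the listed features achieves this: [-round] alone would also admit /ɯ, i/; [-high] alone would also admit /ø, ɔ, œ, o/; and checking the remaining single features turns up none with this extension.

[-high, -round]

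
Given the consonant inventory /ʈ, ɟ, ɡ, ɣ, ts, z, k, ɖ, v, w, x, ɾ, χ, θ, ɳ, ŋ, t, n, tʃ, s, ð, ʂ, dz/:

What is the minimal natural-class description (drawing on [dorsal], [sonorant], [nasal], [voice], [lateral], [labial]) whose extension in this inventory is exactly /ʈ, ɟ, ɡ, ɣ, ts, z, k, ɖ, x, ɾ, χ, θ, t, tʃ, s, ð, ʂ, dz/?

[-nasal, -labial]

Every target segment is [-nasal], [-labial]; each remaining inventory member fails at least one of these. Each conjunct is needed — [-labial] alone would also admit /ɳ, ŋ, n/; [-nasal] alone would also admit /v, w/ — and no other single listed feature has exactly this extension, so two is the minimum.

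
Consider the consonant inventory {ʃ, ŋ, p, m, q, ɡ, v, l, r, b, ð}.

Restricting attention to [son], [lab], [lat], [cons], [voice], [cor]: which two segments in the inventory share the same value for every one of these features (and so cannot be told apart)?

/b/ (voiced bilabial stop) and /v/ (voiced labiodental fricative) are both [−sonorant], [+labial], [−lateral], [+consonantal], [+voice], [−coronal], so none of the listed features separates them. (They do differ in [continuant], which is not among the given features.) Every other pair in the inventory differs on at least one listed feature.

b, v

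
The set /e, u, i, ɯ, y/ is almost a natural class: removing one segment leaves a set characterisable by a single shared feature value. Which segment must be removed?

e

/i, u, y, ɯ/ are all [+high], but /e/ (mid front unrounded tense vowel) is [−high]. No other single segment can be removed to leave a set sharing one feature value that the removed segment lacks, so /e/ is the odd one out.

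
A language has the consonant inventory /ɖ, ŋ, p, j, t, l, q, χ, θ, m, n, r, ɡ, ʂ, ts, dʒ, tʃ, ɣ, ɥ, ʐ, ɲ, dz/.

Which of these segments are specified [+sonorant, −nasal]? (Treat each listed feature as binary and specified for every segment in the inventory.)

j, l, r, ɥ

Eliminate segments failing any feature: /ɖ, p, t, q, χ, θ, ɡ, ʂ, ts, dʒ, tʃ, ɣ, ʐ, dz/ are [−sonorant]; /ŋ, m, n, ɲ/ are [+nasal]. The remaining /j, l, r, ɥ/ satisfy [+sonorant], [−nasal].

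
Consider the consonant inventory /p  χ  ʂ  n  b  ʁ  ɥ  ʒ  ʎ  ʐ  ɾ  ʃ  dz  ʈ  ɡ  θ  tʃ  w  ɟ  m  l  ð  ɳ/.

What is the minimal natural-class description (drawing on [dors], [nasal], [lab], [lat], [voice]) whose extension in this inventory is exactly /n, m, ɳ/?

Every target segment is [+nasal] and no other inventory member is, so one feature is enough.

[+nasal]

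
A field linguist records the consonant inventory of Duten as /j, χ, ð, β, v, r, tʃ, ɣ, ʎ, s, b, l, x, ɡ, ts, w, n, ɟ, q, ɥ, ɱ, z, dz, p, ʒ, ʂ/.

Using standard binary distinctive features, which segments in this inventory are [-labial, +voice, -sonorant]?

ð, ɣ, ɡ, ɟ, z, dz, ʒ

Eliminate segments failing any feature: /j, r, ʎ, l, n/ are [+sonorant]; /χ, tʃ, s, x, ts, q, ʂ/ are [-voice]; /β, v, b, w, ɥ, ɱ, p/ are [+labial]. The remaining /ð, ɣ, ɡ, ɟ, z, dz, ʒ/ satisfy [-labial], [+voice], [-sonorant].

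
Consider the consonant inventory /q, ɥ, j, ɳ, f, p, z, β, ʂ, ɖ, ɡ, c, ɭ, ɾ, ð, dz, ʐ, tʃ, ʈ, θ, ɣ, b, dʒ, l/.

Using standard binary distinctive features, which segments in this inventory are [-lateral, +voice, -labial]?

The [-lateral] segments are /q, ɥ, j, ɳ, f, p, z, β, ʂ, ɖ, ɡ, c, ɾ, ð, dz, ʐ, tʃ, ʈ, θ, ɣ, b, dʒ/.
Intersecting with [+voice] gives /ɥ, j, ɳ, z, β, ɖ, ɡ, ɾ, ð, dz, ʐ, ɣ, b, dʒ/.
Among these, [-labial] leaves /j, ɳ, z, ɖ, ɡ, ɾ, ð, dz, ʐ, ɣ, dʒ/.

j, ɳ, z, ɖ, ɡ, ɾ, ð, dz, ʐ, ɣ, dʒ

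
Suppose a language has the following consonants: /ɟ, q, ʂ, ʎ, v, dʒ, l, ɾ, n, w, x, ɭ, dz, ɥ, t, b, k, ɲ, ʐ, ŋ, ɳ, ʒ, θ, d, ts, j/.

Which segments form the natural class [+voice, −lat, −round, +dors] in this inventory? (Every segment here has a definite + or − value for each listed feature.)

Among the inventory, the [+voice] segments are /ɟ, ʎ, v, dʒ, l, ɾ, n, w, ɭ, dz, ɥ, b, ɲ, ʐ, ŋ, ɳ, ʒ, d, j/.
Among these, [−lateral] gives /ɟ, v, dʒ, ɾ, n, w, dz, ɥ, b, ɲ, ʐ, ŋ, ɳ, ʒ, d, j/.
Intersecting with [−round] gives /ɟ, v, dʒ, ɾ, n, dz, b, ɲ, ʐ, ŋ, ɳ, ʒ, d, j/.
Then [+dorsal] leaves /ɟ, ɲ, ŋ, j/.

ɟ, ɲ, ŋ, j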